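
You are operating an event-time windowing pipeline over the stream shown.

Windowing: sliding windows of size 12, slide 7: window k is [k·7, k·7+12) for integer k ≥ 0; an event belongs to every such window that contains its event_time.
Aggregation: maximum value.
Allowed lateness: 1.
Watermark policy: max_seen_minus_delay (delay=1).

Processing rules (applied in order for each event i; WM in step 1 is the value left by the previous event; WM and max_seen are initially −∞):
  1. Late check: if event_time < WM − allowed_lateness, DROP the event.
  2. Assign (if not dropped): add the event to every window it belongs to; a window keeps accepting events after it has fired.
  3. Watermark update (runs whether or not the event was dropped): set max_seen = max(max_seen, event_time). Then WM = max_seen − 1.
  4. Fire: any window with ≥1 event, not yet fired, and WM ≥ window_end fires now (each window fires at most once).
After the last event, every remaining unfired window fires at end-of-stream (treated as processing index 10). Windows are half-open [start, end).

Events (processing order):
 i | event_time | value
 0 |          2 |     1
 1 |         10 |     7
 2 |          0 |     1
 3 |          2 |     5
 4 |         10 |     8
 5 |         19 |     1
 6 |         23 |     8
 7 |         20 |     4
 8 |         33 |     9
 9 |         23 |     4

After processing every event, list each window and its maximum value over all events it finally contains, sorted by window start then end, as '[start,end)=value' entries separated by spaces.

[0,12)=8 [7,19)=8 [14,26)=8 [21,33)=8 [28,40)=9

i=0 t=2 v=1: → [0,12); WM=1
i=1 t=10 v=7: → [7,19),[0,12); WM=9
i=2 t=0 v=1: DROP (t<9-1); WM=9
i=3 t=2 v=5: DROP (t<9-1); WM=9
i=4 t=10 v=8: → [7,19),[0,12); WM=9
i=5 t=19 v=1: → [14,26); WM=18; [0,12) fires=8
i=6 t=23 v=8: → [21,33),[14,26); WM=22; [7,19) fires=8
i=7 t=20 v=4: DROP (t<22-1); WM=22
i=8 t=33 v=9: → [28,40); WM=32; [14,26) fires=8
i=9 t=23 v=4: DROP (t<32-1); WM=32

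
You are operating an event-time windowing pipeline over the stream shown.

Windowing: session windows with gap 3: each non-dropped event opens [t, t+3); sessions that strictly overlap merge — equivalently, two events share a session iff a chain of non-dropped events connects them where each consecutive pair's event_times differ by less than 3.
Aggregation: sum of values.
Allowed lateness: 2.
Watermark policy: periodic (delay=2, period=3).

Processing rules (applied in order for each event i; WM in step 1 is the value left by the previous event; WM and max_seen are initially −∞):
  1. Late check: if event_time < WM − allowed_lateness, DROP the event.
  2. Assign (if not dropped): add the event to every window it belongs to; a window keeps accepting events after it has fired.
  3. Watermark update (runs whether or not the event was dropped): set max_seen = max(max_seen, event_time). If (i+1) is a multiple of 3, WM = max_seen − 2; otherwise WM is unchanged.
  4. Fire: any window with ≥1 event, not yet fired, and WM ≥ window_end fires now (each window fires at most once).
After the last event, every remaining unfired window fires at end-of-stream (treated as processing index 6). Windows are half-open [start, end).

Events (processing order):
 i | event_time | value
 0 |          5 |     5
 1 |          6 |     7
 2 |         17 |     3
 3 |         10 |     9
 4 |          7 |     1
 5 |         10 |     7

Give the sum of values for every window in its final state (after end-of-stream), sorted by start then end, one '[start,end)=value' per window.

[5,9)=12 [17,20)=3

i=0 t=5 v=5: → [5,8); WM=−∞
i=1 t=6 v=7: → [5,9); WM=−∞
i=2 t=17 v=3: → [17,20); WM=15
i=3 t=10 v=9: DROP (t<15-2); WM=15
i=4 t=7 v=1: DROP (t<15-2); WM=15
i=5 t=10 v=7: DROP (t<15-2); WM=15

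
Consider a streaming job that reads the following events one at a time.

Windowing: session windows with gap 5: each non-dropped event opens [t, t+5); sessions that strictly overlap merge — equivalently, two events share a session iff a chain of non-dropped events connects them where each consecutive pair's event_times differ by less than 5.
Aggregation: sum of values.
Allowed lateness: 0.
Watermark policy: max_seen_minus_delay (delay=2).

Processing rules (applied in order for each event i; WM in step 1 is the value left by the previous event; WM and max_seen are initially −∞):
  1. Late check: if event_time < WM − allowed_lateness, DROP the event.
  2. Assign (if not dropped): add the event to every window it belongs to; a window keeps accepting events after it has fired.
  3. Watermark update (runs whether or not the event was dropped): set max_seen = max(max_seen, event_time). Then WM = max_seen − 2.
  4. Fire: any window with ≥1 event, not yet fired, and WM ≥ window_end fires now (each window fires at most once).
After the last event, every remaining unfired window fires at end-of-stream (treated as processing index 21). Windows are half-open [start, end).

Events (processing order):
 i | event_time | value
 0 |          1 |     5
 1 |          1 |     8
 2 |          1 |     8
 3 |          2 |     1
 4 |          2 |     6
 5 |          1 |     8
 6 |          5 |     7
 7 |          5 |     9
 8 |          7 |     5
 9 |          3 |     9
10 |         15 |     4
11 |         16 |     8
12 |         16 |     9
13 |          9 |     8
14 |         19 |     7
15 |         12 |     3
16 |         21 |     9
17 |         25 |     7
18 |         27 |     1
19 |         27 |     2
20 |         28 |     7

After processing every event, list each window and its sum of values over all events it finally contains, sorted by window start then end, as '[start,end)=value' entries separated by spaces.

i=0 t=1 v=5: → [1,6); WM=-1
i=1 t=1 v=8: → [1,6); WM=-1
i=2 t=1 v=8: → [1,6); WM=-1
i=3 t=2 v=1: → [1,7); WM=0
i=4 t=2 v=6: → [1,7); WM=0
i=5 t=1 v=8: → [1,7); WM=0
i=6 t=5 v=7: → [1,10); WM=3
i=7 t=5 v=9: → [1,10); WM=3
i=8 t=7 v=5: → [1,12); WM=5
i=9 t=3 v=9: DROP (t<5-0); WM=5
i=10 t=15 v=4: → [15,20); WM=13
i=11 t=16 v=8: → [15,21); WM=14
i=12 t=16 v=9: → [15,21); WM=14
i=13 t=9 v=8: DROP (t<14-0); WM=14
i=14 t=19 v=7: → [15,24); WM=17
i=15 t=12 v=3: DROP (t<17-0); WM=17
i=16 t=21 v=9: → [15,26); WM=19
i=17 t=25 v=7: → [15,30); WM=23
i=18 t=27 v=1: → [15,32); WM=25
i=19 t=27 v=2: → [15,32); WM=25
i=20 t=28 v=7: → [15,33); WM=26

[1,12)=57 [15,33)=54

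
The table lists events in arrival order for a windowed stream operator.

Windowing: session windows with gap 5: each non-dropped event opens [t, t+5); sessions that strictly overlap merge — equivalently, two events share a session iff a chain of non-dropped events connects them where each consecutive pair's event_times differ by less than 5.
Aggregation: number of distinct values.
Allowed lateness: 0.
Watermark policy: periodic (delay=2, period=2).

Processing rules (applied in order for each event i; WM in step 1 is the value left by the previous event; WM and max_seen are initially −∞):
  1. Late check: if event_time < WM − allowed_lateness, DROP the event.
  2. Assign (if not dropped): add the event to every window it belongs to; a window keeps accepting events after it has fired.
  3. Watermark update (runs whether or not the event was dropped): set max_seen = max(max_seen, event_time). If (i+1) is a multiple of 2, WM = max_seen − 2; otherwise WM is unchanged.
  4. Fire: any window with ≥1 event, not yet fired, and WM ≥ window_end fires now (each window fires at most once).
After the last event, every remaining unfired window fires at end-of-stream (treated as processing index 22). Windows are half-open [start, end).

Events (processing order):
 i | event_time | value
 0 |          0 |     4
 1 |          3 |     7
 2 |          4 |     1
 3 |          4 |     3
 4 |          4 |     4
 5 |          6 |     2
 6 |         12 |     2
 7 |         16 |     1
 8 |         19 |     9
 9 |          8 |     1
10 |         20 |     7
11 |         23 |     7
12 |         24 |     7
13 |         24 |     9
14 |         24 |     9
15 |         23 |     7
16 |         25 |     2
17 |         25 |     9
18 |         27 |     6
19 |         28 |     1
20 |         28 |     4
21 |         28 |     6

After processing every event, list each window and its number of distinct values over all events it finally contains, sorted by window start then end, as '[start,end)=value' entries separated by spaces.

i=0 t=0 v=4: → [0,5); WM=−∞
i=1 t=3 v=7: → [0,8); WM=1
i=2 t=4 v=1: → [0,9); WM=1
i=3 t=4 v=3: → [0,9); WM=2
i=4 t=4 v=4: → [0,9); WM=2
i=5 t=6 v=2: → [0,11); WM=4
i=6 t=12 v=2: → [12,17); WM=4
i=7 t=16 v=1: → [12,21); WM=14
i=8 t=19 v=9: → [12,24); WM=14
i=9 t=8 v=1: DROP (t<14-0); WM=17
i=10 t=20 v=7: → [12,25); WM=17
i=11 t=23 v=7: → [12,28); WM=21
i=12 t=24 v=7: → [12,29); WM=21
i=13 t=24 v=9: → [12,29); WM=22
i=14 t=24 v=9: → [12,29); WM=22
i=15 t=23 v=7: → [12,29); WM=22
i=16 t=25 v=2: → [12,30); WM=22
i=17 t=25 v=9: → [12,30); WM=23
i=18 t=27 v=6: → [12,32); WM=23
i=19 t=28 v=1: → [12,33); WM=26
i=20 t=28 v=4: → [12,33); WM=26
i=21 t=28 v=6: → [12,33); WM=26

[0,11)=5 [12,33)=6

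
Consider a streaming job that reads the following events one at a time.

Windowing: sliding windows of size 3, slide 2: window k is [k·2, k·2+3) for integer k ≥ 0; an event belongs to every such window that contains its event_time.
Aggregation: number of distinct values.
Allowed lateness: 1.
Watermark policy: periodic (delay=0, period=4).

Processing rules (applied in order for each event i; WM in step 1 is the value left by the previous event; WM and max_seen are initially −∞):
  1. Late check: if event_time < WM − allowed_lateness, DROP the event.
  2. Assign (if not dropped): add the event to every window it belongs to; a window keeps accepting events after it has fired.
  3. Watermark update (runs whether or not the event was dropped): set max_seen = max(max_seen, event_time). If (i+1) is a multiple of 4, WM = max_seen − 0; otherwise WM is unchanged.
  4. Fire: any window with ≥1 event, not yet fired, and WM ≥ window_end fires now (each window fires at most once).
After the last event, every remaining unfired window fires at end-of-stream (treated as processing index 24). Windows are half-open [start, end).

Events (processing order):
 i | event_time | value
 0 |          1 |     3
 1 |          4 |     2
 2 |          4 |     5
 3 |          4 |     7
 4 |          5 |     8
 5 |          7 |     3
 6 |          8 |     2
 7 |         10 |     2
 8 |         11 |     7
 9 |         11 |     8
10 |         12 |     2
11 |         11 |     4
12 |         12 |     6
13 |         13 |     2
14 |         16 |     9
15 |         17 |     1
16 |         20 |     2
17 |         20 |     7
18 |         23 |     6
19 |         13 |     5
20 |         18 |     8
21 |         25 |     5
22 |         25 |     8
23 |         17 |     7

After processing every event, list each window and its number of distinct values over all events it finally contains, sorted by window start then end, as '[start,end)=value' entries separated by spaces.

[0,3)=1 [2,5)=3 [4,7)=4 [6,9)=2 [8,11)=1 [10,13)=5 [12,15)=2 [14,17)=1 [16,19)=2 [18,21)=2 [20,23)=2 [22,25)=1 [24,27)=2

i=0 t=1 v=3: → [0,3); WM=−∞
i=1 t=4 v=2: → [4,7),[2,5); WM=−∞
i=2 t=4 v=5: → [4,7),[2,5); WM=−∞
i=3 t=4 v=7: → [4,7),[2,5); WM=4; [0,3) fires=1
i=4 t=5 v=8: → [4,7); WM=4
i=5 t=7 v=3: → [6,9); WM=4
i=6 t=8 v=2: → [8,11),[6,9); WM=4
i=7 t=10 v=2: → [10,13),[8,11); WM=10; [2,5) fires=3 [4,7) fires=4 [6,9) fires=2
i=8 t=11 v=7: → [10,13); WM=10
i=9 t=11 v=8: → [10,13); WM=10
i=10 t=12 v=2: → [12,15),[10,13); WM=10
i=11 t=11 v=4: → [10,13); WM=12; [8,11) fires=1
i=12 t=12 v=6: → [12,15),[10,13); WM=12
i=13 t=13 v=2: → [12,15); WM=12
i=14 t=16 v=9: → [16,19),[14,17); WM=12
i=15 t=17 v=1: → [16,19); WM=17; [10,13) fires=5 [12,15) fires=2 [14,17) fires=1
i=16 t=20 v=2: → [20,23),[18,21); WM=17
i=17 t=20 v=7: → [20,23),[18,21); WM=17
i=18 t=23 v=6: → [22,25); WM=17
i=19 t=13 v=5: DROP (t<17-1); WM=23; [16,19) fires=2 [18,21) fires=2 [20,23) fires=2
i=20 t=18 v=8: DROP (t<23-1); WM=23
i=21 t=25 v=5: → [24,27); WM=23
i=22 t=25 v=8: → [24,27); WM=23
i=23 t=17 v=7: DROP (t<23-1); WM=25; [22,25) fires=1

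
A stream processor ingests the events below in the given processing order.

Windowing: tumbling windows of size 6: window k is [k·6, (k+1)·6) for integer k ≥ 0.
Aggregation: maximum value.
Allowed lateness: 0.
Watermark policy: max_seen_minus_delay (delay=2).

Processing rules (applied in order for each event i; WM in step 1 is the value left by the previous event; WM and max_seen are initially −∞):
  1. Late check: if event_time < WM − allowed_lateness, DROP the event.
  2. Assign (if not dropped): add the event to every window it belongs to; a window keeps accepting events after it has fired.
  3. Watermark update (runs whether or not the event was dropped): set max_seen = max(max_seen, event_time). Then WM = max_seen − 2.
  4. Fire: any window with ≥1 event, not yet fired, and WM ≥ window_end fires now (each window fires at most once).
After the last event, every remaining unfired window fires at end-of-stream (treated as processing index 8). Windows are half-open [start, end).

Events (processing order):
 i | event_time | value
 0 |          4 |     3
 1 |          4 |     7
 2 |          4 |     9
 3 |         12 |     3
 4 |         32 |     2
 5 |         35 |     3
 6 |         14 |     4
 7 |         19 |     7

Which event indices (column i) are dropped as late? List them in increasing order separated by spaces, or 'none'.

6 7

i=0 t=4 v=3: → [0,6); WM=2
i=1 t=4 v=7: → [0,6); WM=2
i=2 t=4 v=9: → [0,6); WM=2
i=3 t=12 v=3: → [12,18); WM=10; [0,6) fires=9
i=4 t=32 v=2: → [30,36); WM=30; [12,18) fires=3
i=5 t=35 v=3: → [30,36); WM=33
i=6 t=14 v=4: DROP (t<33-0); WM=33
i=7 t=19 v=7: DROP (t<33-0); WM=33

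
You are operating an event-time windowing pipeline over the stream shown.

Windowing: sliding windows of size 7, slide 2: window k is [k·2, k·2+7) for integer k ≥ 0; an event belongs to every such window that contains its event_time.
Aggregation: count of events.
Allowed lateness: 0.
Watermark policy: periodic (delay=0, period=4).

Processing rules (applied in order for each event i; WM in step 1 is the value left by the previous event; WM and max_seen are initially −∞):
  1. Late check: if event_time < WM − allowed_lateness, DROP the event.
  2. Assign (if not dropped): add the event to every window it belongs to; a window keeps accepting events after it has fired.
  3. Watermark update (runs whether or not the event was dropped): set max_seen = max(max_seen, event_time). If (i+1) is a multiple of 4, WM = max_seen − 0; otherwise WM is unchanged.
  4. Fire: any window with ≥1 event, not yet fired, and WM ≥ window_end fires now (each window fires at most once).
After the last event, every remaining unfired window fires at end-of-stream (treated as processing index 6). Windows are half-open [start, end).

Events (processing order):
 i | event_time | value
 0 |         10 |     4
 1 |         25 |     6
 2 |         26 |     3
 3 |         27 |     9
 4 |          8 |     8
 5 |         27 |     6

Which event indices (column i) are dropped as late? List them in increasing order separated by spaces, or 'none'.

4

i=0 t=10 v=4: → [10,17),[8,15),[6,13),[4,11); WM=−∞
i=1 t=25 v=6: → [24,31),[22,29),[20,27); WM=−∞
i=2 t=26 v=3: → [26,33),[24,31),[22,29),[20,27); WM=−∞
i=3 t=27 v=9: → [26,33),[24,31),[22,29); WM=27; [4,11) fires=1 [6,13) fires=1 [8,15) fires=1 [10,17) fires=1 [20,27) fires=2
i=4 t=8 v=8: DROP (t<27-0); WM=27
i=5 t=27 v=6: → [26,33),[24,31),[22,29); WM=27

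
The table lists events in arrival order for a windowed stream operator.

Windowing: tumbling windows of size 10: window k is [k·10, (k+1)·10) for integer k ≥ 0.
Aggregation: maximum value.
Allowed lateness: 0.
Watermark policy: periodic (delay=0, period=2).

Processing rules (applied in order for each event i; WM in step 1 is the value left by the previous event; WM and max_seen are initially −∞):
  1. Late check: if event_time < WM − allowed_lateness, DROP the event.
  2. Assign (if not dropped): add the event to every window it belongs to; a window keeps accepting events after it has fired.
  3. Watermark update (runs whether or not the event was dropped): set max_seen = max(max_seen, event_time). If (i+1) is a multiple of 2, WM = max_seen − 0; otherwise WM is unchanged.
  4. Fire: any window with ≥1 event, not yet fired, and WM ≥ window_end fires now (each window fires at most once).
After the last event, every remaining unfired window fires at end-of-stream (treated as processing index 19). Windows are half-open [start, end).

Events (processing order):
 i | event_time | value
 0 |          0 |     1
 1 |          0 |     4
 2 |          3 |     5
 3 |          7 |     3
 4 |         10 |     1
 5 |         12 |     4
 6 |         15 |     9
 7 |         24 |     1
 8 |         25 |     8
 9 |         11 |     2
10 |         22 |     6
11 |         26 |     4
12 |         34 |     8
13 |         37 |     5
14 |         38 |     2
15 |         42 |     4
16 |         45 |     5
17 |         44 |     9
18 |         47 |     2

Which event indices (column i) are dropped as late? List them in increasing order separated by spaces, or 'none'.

9 10

i=0 t=0 v=1: → [0,10); WM=−∞
i=1 t=0 v=4: → [0,10); WM=0
i=2 t=3 v=5: → [0,10); WM=0
i=3 t=7 v=3: → [0,10); WM=7
i=4 t=10 v=1: → [10,20); WM=7
i=5 t=12 v=4: → [10,20); WM=12; [0,10) fires=5
i=6 t=15 v=9: → [10,20); WM=12
i=7 t=24 v=1: → [20,30); WM=24; [10,20) fires=9
i=8 t=25 v=8: → [20,30); WM=24
i=9 t=11 v=2: DROP (t<24-0); WM=25
i=10 t=22 v=6: DROP (t<25-0); WM=25
i=11 t=26 v=4: → [20,30); WM=26
i=12 t=34 v=8: → [30,40); WM=26
i=13 t=37 v=5: → [30,40); WM=37; [20,30) fires=8
i=14 t=38 v=2: → [30,40); WM=37
i=15 t=42 v=4: → [40,50); WM=42; [30,40) fires=8
i=16 t=45 v=5: → [40,50); WM=42
i=17 t=44 v=9: → [40,50); WM=45
i=18 t=47 v=2: → [40,50); WM=45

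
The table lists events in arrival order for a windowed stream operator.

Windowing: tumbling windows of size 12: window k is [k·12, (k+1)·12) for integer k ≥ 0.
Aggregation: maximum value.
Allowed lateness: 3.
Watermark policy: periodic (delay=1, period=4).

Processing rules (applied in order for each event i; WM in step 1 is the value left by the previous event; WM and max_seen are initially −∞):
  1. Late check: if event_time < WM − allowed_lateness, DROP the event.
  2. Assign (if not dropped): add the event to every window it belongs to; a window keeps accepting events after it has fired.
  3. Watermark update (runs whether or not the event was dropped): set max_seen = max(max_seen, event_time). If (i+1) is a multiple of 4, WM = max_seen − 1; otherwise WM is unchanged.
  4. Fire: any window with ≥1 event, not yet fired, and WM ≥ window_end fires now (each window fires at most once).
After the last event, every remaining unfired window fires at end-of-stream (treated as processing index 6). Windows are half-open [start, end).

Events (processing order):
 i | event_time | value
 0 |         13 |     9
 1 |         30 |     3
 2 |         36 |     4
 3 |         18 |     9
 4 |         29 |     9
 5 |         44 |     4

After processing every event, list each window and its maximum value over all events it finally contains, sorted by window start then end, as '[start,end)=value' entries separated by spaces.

[12,24)=9 [24,36)=3 [36,48)=4

i=0 t=13 v=9: → [12,24); WM=−∞
i=1 t=30 v=3: → [24,36); WM=−∞
i=2 t=36 v=4: → [36,48); WM=−∞
i=3 t=18 v=9: → [12,24); WM=35; [12,24) fires=9
i=4 t=29 v=9: DROP (t<35-3); WM=35
i=5 t=44 v=4: → [36,48); WM=35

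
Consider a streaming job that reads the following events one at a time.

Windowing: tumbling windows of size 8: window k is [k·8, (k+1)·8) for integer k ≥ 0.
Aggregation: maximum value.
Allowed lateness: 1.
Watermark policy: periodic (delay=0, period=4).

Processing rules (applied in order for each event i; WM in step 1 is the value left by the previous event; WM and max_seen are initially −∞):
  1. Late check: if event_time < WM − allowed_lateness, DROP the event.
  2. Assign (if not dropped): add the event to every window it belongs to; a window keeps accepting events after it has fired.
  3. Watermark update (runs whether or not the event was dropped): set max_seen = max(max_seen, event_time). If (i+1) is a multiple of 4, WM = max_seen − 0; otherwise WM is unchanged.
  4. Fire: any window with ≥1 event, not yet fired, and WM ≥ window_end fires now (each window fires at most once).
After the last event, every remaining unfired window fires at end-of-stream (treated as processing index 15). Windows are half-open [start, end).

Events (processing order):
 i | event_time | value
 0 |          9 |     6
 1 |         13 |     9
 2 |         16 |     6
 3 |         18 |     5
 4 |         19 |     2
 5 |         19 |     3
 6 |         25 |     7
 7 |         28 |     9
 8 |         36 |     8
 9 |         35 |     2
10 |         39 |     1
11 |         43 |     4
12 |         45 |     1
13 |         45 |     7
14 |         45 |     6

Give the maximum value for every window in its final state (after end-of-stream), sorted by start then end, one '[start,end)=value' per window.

i=0 t=9 v=6: → [8,16); WM=−∞
i=1 t=13 v=9: → [8,16); WM=−∞
i=2 t=16 v=6: → [16,24); WM=−∞
i=3 t=18 v=5: → [16,24); WM=18; [8,16) fires=9
i=4 t=19 v=2: → [16,24); WM=18
i=5 t=19 v=3: → [16,24); WM=18
i=6 t=25 v=7: → [24,32); WM=18
i=7 t=28 v=9: → [24,32); WM=28; [16,24) fires=6
i=8 t=36 v=8: → [32,40); WM=28
i=9 t=35 v=2: → [32,40); WM=28
i=10 t=39 v=1: → [32,40); WM=28
i=11 t=43 v=4: → [40,48); WM=43; [24,32) fires=9 [32,40) fires=8
i=12 t=45 v=1: → [40,48); WM=43
i=13 t=45 v=7: → [40,48); WM=43
i=14 t=45 v=6: → [40,48); WM=43

[8,16)=9 [16,24)=6 [24,32)=9 [32,40)=8 [40,48)=7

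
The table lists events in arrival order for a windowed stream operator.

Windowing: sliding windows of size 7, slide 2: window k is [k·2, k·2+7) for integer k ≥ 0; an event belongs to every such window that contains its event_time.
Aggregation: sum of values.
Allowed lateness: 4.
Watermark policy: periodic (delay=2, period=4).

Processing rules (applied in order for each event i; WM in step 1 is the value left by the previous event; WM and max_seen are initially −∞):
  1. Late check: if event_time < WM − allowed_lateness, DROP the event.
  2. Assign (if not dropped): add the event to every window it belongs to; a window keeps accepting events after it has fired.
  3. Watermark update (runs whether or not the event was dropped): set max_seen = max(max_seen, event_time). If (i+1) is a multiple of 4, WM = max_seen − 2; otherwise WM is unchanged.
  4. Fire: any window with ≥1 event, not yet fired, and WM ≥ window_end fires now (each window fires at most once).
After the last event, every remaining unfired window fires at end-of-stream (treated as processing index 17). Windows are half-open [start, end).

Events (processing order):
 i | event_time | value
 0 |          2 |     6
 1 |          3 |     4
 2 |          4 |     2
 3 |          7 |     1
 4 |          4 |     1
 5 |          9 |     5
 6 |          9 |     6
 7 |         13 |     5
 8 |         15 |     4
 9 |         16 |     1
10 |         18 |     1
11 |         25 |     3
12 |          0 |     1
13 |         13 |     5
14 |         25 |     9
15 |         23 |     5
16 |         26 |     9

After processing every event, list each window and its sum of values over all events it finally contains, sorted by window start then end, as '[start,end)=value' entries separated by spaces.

i=0 t=2 v=6: → [2,9),[0,7); WM=−∞
i=1 t=3 v=4: → [2,9),[0,7); WM=−∞
i=2 t=4 v=2: → [4,11),[2,9),[0,7); WM=−∞
i=3 t=7 v=1: → [6,13),[4,11),[2,9); WM=5
i=4 t=4 v=1: → [4,11),[2,9),[0,7); WM=5
i=5 t=9 v=5: → [8,15),[6,13),[4,11); WM=5
i=6 t=9 v=6: → [8,15),[6,13),[4,11); WM=5
i=7 t=13 v=5: → [12,19),[10,17),[8,15); WM=11; [0,7) fires=13 [2,9) fires=14 [4,11) fires=15
i=8 t=15 v=4: → [14,21),[12,19),[10,17); WM=11
i=9 t=16 v=1: → [16,23),[14,21),[12,19),[10,17); WM=11
i=10 t=18 v=1: → [18,25),[16,23),[14,21),[12,19); WM=11
i=11 t=25 v=3: → [24,31),[22,29),[20,27); WM=23; [6,13) fires=12 [8,15) fires=16 [10,17) fires=10 [12,19) fires=11 [14,21) fires=6 [16,23) fires=2
i=12 t=0 v=1: DROP (t<23-4); WM=23
i=13 t=13 v=5: DROP (t<23-4); WM=23
i=14 t=25 v=9: → [24,31),[22,29),[20,27); WM=23
i=15 t=23 v=5: → [22,29),[20,27),[18,25); WM=23
i=16 t=26 v=9: → [26,33),[24,31),[22,29),[20,27); WM=23

[0,7)=13 [2,9)=14 [4,11)=15 [6,13)=12 [8,15)=16 [10,17)=10 [12,19)=11 [14,21)=6 [16,23)=2 [18,25)=6 [20,27)=26 [22,29)=26 [24,31)=21 [26,33)=9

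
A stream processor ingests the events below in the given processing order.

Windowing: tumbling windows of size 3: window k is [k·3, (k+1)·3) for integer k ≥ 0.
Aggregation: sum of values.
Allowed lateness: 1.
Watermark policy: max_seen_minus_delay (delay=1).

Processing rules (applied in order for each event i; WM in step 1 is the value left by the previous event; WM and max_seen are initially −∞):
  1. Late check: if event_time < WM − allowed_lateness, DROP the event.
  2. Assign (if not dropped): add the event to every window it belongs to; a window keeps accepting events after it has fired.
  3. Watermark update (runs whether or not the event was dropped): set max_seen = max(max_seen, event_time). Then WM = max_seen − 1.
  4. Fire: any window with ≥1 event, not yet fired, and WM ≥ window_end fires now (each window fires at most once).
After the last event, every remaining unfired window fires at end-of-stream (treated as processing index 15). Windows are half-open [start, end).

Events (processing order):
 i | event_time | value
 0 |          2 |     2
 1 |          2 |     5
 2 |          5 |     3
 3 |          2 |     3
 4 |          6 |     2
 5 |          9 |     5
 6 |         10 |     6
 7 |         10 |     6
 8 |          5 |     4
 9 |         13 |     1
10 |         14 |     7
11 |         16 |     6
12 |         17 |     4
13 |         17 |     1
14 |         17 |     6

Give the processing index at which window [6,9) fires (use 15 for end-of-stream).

i=0 t=2 v=2: → [0,3); WM=1
i=1 t=2 v=5: → [0,3); WM=1
i=2 t=5 v=3: → [3,6); WM=4; [0,3) fires=7
i=3 t=2 v=3: DROP (t<4-1); WM=4
i=4 t=6 v=2: → [6,9); WM=5
i=5 t=9 v=5: → [9,12); WM=8; [3,6) fires=3
i=6 t=10 v=6: → [9,12); WM=9; [6,9) fires=2
i=7 t=10 v=6: → [9,12); WM=9
i=8 t=5 v=4: DROP (t<9-1); WM=9
i=9 t=13 v=1: → [12,15); WM=12; [9,12) fires=17
i=10 t=14 v=7: → [12,15); WM=13
i=11 t=16 v=6: → [15,18); WM=15; [12,15) fires=8
i=12 t=17 v=4: → [15,18); WM=16
i=13 t=17 v=1: → [15,18); WM=16
i=14 t=17 v=6: → [15,18); WM=16

6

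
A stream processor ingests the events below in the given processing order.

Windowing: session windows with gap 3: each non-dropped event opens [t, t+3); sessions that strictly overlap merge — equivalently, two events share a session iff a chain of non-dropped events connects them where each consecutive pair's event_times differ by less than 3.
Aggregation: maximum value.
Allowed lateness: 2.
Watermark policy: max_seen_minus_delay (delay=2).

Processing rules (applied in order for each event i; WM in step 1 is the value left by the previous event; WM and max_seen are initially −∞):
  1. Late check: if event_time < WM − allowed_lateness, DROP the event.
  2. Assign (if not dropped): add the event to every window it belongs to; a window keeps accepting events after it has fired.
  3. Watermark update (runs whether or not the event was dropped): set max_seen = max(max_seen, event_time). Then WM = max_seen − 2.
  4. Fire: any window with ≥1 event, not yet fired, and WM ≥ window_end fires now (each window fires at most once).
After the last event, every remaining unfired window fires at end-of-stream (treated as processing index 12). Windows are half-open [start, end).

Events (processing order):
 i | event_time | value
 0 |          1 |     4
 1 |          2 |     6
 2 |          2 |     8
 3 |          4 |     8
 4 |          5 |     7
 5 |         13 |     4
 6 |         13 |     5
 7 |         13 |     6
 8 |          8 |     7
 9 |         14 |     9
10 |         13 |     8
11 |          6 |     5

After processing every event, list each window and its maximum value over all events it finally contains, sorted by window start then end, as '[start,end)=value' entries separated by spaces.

[1,8)=8 [13,17)=9

i=0 t=1 v=4: → [1,4); WM=-1
i=1 t=2 v=6: → [1,5); WM=0
i=2 t=2 v=8: → [1,5); WM=0
i=3 t=4 v=8: → [1,7); WM=2
i=4 t=5 v=7: → [1,8); WM=3
i=5 t=13 v=4: → [13,16); WM=11
i=6 t=13 v=5: → [13,16); WM=11
i=7 t=13 v=6: → [13,16); WM=11
i=8 t=8 v=7: DROP (t<11-2); WM=11
i=9 t=14 v=9: → [13,17); WM=12
i=10 t=13 v=8: → [13,17); WM=12
i=11 t=6 v=5: DROP (t<12-2); WM=12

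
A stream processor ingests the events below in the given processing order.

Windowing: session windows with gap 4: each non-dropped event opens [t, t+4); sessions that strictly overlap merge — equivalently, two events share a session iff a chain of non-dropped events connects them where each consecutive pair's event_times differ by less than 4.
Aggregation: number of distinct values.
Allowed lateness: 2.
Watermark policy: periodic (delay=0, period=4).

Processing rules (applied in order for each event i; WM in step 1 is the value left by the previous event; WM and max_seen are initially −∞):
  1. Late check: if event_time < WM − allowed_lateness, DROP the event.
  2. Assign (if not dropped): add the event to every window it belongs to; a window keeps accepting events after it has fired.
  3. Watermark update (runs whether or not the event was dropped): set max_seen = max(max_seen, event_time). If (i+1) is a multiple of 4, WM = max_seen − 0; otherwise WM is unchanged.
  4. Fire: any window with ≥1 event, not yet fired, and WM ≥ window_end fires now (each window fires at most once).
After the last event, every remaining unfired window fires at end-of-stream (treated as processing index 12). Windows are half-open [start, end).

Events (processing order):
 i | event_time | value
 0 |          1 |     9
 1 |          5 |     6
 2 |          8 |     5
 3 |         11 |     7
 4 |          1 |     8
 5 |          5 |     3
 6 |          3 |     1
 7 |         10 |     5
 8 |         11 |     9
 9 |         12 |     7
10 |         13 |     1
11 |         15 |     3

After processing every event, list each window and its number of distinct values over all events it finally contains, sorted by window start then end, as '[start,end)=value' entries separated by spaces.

[1,5)=1 [5,19)=6

i=0 t=1 v=9: → [1,5); WM=−∞
i=1 t=5 v=6: → [5,9); WM=−∞
i=2 t=8 v=5: → [5,12); WM=−∞
i=3 t=11 v=7: → [5,15); WM=11
i=4 t=1 v=8: DROP (t<11-2); WM=11
i=5 t=5 v=3: DROP (t<11-2); WM=11
i=6 t=3 v=1: DROP (t<11-2); WM=11
i=7 t=10 v=5: → [5,15); WM=11
i=8 t=11 v=9: → [5,15); WM=11
i=9 t=12 v=7: → [5,16); WM=11
i=10 t=13 v=1: → [5,17); WM=11
i=11 t=15 v=3: → [5,19); WM=15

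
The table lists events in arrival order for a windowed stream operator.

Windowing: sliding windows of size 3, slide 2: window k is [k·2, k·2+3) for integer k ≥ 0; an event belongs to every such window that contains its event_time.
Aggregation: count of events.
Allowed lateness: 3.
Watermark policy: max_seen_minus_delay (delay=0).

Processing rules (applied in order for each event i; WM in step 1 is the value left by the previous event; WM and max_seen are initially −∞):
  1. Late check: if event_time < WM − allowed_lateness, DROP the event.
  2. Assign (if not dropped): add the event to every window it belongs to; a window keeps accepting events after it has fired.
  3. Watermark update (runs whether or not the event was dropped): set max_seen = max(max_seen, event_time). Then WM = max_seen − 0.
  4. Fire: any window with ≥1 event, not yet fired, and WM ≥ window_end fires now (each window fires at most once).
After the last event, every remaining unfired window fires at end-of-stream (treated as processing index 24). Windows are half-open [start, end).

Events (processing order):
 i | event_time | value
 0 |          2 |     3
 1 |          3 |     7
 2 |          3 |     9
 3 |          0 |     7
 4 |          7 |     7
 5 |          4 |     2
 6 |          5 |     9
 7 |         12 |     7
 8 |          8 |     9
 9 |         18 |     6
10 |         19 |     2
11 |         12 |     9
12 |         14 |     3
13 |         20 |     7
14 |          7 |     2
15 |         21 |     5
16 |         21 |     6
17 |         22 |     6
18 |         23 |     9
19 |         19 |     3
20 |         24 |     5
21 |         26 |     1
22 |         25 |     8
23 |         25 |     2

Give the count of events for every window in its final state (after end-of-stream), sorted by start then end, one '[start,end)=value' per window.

[0,3)=2 [2,5)=4 [4,7)=2 [6,9)=1 [10,13)=1 [12,15)=1 [16,19)=1 [18,21)=3 [20,23)=4 [22,25)=3 [24,27)=4 [26,29)=1

i=0 t=2 v=3: → [2,5),[0,3); WM=2
i=1 t=3 v=7: → [2,5); WM=3; [0,3) fires=1
i=2 t=3 v=9: → [2,5); WM=3
i=3 t=0 v=7: → [0,3); WM=3
i=4 t=7 v=7: → [6,9); WM=7; [2,5) fires=3
i=5 t=4 v=2: → [4,7),[2,5); WM=7; [4,7) fires=1
i=6 t=5 v=9: → [4,7); WM=7
i=7 t=12 v=7: → [12,15),[10,13); WM=12; [6,9) fires=1
i=8 t=8 v=9: DROP (t<12-3); WM=12
i=9 t=18 v=6: → [18,21),[16,19); WM=18; [10,13) fires=1 [12,15) fires=1
i=10 t=19 v=2: → [18,21); WM=19; [16,19) fires=1
i=11 t=12 v=9: DROP (t<19-3); WM=19
i=12 t=14 v=3: DROP (t<19-3); WM=19
i=13 t=20 v=7: → [20,23),[18,21); WM=20
i=14 t=7 v=2: DROP (t<20-3); WM=20
i=15 t=21 v=5: → [20,23); WM=21; [18,21) fires=3
i=16 t=21 v=6: → [20,23); WM=21
i=17 t=22 v=6: → [22,25),[20,23); WM=22
i=18 t=23 v=9: → [22,25); WM=23; [20,23) fires=4
i=19 t=19 v=3: DROP (t<23-3); WM=23
i=20 t=24 v=5: → [24,27),[22,25); WM=24
i=21 t=26 v=1: → [26,29),[24,27); WM=26; [22,25) fires=3
i=22 t=25 v=8: → [24,27); WM=26
i=23 t=25 v=2: → [24,27); WM=26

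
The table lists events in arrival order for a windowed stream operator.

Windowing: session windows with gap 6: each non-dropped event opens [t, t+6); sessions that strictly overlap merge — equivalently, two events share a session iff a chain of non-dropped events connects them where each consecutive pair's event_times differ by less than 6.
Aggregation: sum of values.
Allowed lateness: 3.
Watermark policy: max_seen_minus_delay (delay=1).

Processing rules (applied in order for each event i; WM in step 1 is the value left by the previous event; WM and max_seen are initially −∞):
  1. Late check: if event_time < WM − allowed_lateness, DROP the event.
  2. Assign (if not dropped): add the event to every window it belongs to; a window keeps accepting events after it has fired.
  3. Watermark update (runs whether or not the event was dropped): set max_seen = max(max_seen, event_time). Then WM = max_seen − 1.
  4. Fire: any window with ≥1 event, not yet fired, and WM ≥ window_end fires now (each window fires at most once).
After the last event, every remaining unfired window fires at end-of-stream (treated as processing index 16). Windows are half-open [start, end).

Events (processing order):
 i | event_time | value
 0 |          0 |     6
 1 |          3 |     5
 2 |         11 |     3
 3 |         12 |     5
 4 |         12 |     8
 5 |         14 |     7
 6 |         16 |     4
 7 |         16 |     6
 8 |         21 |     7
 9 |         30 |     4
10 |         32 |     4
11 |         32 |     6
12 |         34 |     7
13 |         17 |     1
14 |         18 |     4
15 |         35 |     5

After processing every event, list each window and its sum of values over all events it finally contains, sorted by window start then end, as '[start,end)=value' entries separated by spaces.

i=0 t=0 v=6: → [0,6); WM=-1
i=1 t=3 v=5: → [0,9); WM=2
i=2 t=11 v=3: → [11,17); WM=10
i=3 t=12 v=5: → [11,18); WM=11
i=4 t=12 v=8: → [11,18); WM=11
i=5 t=14 v=7: → [11,20); WM=13
i=6 t=16 v=4: → [11,22); WM=15
i=7 t=16 v=6: → [11,22); WM=15
i=8 t=21 v=7: → [11,27); WM=20
i=9 t=30 v=4: → [30,36); WM=29
i=10 t=32 v=4: → [30,38); WM=31
i=11 t=32 v=6: → [30,38); WM=31
i=12 t=34 v=7: → [30,40); WM=33
i=13 t=17 v=1: DROP (t<33-3); WM=33
i=14 t=18 v=4: DROP (t<33-3); WM=33
i=15 t=35 v=5: → [30,41); WM=34

[0,9)=11 [11,27)=40 [30,41)=26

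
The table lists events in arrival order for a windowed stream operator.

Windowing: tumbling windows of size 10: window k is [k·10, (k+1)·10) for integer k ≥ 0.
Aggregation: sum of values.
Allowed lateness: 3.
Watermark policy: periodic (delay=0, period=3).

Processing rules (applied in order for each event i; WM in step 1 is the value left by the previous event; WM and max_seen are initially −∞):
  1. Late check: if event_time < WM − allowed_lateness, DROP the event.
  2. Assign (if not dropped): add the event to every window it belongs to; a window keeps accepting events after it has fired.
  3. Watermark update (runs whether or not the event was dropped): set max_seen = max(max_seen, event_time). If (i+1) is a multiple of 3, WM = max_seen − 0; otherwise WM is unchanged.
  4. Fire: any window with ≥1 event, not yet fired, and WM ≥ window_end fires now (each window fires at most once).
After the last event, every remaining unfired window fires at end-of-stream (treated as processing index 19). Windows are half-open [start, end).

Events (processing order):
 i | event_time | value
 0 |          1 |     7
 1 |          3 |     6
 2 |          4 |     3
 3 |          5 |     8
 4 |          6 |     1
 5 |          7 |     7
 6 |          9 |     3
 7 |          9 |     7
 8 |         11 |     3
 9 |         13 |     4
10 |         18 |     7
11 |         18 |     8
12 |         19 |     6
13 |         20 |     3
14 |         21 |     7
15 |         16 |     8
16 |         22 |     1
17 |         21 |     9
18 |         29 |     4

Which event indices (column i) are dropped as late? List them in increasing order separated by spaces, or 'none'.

15

i=0 t=1 v=7: → [0,10); WM=−∞
i=1 t=3 v=6: → [0,10); WM=−∞
i=2 t=4 v=3: → [0,10); WM=4
i=3 t=5 v=8: → [0,10); WM=4
i=4 t=6 v=1: → [0,10); WM=4
i=5 t=7 v=7: → [0,10); WM=7
i=6 t=9 v=3: → [0,10); WM=7
i=7 t=9 v=7: → [0,10); WM=7
i=8 t=11 v=3: → [10,20); WM=11; [0,10) fires=42
i=9 t=13 v=4: → [10,20); WM=11
i=10 t=18 v=7: → [10,20); WM=11
i=11 t=18 v=8: → [10,20); WM=18
i=12 t=19 v=6: → [10,20); WM=18
i=13 t=20 v=3: → [20,30); WM=18
i=14 t=21 v=7: → [20,30); WM=21; [10,20) fires=28
i=15 t=16 v=8: DROP (t<21-3); WM=21
i=16 t=22 v=1: → [20,30); WM=21
i=17 t=21 v=9: → [20,30); WM=22
i=18 t=29 v=4: → [20,30); WM=22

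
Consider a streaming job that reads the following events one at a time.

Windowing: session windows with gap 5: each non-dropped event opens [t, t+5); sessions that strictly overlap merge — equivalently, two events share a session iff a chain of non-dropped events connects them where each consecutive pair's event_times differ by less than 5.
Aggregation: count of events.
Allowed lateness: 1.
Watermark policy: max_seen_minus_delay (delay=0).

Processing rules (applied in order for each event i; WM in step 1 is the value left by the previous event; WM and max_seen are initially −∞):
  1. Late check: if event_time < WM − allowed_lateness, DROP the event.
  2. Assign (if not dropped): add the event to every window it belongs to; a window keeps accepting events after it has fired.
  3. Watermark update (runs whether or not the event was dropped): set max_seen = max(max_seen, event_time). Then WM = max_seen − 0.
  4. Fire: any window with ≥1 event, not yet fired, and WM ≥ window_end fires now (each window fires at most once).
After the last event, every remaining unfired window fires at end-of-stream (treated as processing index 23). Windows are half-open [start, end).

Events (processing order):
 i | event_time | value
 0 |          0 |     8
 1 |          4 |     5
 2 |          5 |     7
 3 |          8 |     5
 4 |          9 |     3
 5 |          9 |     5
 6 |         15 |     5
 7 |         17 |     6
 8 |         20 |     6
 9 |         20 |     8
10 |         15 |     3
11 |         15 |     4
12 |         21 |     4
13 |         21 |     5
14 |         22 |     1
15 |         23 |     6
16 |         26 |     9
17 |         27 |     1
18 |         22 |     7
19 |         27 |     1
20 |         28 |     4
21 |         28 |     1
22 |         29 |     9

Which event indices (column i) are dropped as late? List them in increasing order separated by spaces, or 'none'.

10 11 18

i=0 t=0 v=8: → [0,5); WM=0
i=1 t=4 v=5: → [0,9); WM=4
i=2 t=5 v=7: → [0,10); WM=5
i=3 t=8 v=5: → [0,13); WM=8
i=4 t=9 v=3: → [0,14); WM=9
i=5 t=9 v=5: → [0,14); WM=9
i=6 t=15 v=5: → [15,20); WM=15
i=7 t=17 v=6: → [15,22); WM=17
i=8 t=20 v=6: → [15,25); WM=20
i=9 t=20 v=8: → [15,25); WM=20
i=10 t=15 v=3: DROP (t<20-1); WM=20
i=11 t=15 v=4: DROP (t<20-1); WM=20
i=12 t=21 v=4: → [15,26); WM=21
i=13 t=21 v=5: → [15,26); WM=21
i=14 t=22 v=1: → [15,27); WM=22
i=15 t=23 v=6: → [15,28); WM=23
i=16 t=26 v=9: → [15,31); WM=26
i=17 t=27 v=1: → [15,32); WM=27
i=18 t=22 v=7: DROP (t<27-1); WM=27
i=19 t=27 v=1: → [15,32); WM=27
i=20 t=28 v=4: → [15,33); WM=28
i=21 t=28 v=1: → [15,33); WM=28
i=22 t=29 v=9: → [15,34); WM=29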